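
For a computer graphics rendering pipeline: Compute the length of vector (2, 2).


|u| = sqrt(2^2 + 2^2) = sqrt(8) = 2.8284

2.8284


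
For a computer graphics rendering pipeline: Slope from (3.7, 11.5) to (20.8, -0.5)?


slope = (y2-y1)/(x2-x1) = ((-0.5)-11.5)/(20.8-3.7) = (-12)/17.1 = -0.7018

-0.7018


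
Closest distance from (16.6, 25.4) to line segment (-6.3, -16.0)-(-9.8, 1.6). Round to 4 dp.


Project P onto AB: t = 1 (clamped to [0,1])
Closest point on segment: (-9.8, 1.6)
Distance: 35.5443

35.5443


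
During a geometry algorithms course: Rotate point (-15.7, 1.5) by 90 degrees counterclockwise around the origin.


90° CCW: (x,y) -> (-y, x)
(-15.7,1.5) -> (-1.5, -15.7)

(-1.5, -15.7)


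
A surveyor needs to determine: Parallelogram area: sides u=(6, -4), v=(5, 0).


|u x v| = |6*0 - (-4)*5|
= |0 - (-20)| = 20

20


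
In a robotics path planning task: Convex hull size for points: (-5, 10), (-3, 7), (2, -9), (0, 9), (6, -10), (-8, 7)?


Convex hull vertices (CCW): (-8, 7), (2, -9), (6, -10), (0, 9), (-5, 10)
Count = 5

5


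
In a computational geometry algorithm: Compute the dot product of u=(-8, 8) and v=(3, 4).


u . v = u_x*v_x + u_y*v_y = (-8)*3 + 8*4
= (-24) + 32 = 8

8


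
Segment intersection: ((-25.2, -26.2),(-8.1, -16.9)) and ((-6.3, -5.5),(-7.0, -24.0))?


Cross products: d1=-335.16, d2=-25.32, d3=178.2, d4=-131.64
d1*d2 < 0 and d3*d4 < 0? no

No, they don't intersect


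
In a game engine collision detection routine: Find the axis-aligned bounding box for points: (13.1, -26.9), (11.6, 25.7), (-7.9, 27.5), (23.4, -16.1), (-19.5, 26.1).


x range: [-19.5, 23.4]
y range: [-26.9, 27.5]
Bounding box: (-19.5,-26.9) to (23.4,27.5)

(-19.5,-26.9) to (23.4,27.5)


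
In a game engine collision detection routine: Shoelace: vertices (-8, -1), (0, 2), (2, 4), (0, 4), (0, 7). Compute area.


Shoelace sum: ((-8)*2 - 0*(-1)) + (0*4 - 2*2) + (2*4 - 0*4) + (0*7 - 0*4) + (0*(-1) - (-8)*7)
= 44
Area = |44|/2 = 22

22


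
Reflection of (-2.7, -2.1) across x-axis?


Reflection over x-axis: (x,y) -> (x,-y)
(-2.7, -2.1) -> (-2.7, 2.1)

(-2.7, 2.1)


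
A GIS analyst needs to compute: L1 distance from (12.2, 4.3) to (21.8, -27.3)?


|12.2-21.8| + |4.3-(-27.3)| = 9.6 + 31.6 = 41.2

41.2


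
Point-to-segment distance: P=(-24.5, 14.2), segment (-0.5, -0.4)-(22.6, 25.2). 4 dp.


Project P onto AB: t = 0 (clamped to [0,1])
Closest point on segment: (-0.5, -0.4)
Distance: 28.092

28.092


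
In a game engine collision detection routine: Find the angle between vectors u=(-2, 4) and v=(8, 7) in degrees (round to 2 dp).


u.v = 12, |u| = sqrt(20) = 4.4721, |v| = sqrt(113) = 10.6301
cos(theta) = u.v/(|u||v|) = 12/sqrt(2260) = 0.252422
theta = acos(0.252422) = 75.38 degrees

75.38 degrees


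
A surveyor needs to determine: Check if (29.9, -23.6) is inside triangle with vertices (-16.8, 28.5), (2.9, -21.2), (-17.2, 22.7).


Cross products: AB x AP = 1294.62, BC x BP = -1137.06, CA x CP = -291.7
All same sign? no

No, outside


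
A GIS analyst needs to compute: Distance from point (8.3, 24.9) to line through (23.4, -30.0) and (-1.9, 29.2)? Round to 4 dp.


|cross product| = 495.05
|line direction| = sqrt(4144.73) = 64.3796
Distance = 495.05/sqrt(4144.73) = 7.6896

7.6896


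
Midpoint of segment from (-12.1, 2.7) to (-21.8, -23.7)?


M = (((-12.1)+(-21.8))/2, (2.7+(-23.7))/2)
= (-16.95, -10.5)

(-16.95, -10.5)


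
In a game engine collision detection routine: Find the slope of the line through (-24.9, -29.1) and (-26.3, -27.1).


slope = (y2-y1)/(x2-x1) = ((-27.1)-(-29.1))/((-26.3)-(-24.9)) = 2/(-1.4) = -1.4286

-1.4286


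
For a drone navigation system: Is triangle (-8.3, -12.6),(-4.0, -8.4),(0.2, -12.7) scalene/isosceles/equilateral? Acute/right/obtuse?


Side lengths squared: AB^2=36.13, BC^2=36.13, CA^2=72.26
Sorted: [36.13, 36.13, 72.26]
By sides: Isosceles, By angles: Right

Isosceles, Right


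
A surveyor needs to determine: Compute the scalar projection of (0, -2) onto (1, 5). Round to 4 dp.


u.v = -10, |v| = sqrt(26) = 5.099
Scalar projection = u.v / |v| = -10 / sqrt(26) = -1.9612

-1.9612


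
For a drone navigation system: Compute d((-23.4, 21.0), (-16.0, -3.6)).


dx=7.4, dy=-24.6
d^2 = 7.4^2 + (-24.6)^2 = 659.92
d = sqrt(659.92) = 25.6889

25.6889


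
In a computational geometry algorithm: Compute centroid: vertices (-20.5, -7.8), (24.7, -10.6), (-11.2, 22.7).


Centroid = ((x_A+x_B+x_C)/3, (y_A+y_B+y_C)/3)
= (((-20.5)+24.7+(-11.2))/3, ((-7.8)+(-10.6)+22.7)/3)
= (-2.3333, 1.4333)

(-2.3333, 1.4333)


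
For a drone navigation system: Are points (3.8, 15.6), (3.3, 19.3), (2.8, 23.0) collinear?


Cross product: (3.3-3.8)*(23-15.6) - (19.3-15.6)*(2.8-3.8)
= 0

Yes, collinear


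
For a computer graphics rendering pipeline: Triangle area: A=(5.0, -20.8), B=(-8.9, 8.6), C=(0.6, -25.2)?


Area = |x_A(y_B-y_C) + x_B(y_C-y_A) + x_C(y_A-y_B)|/2
= |169 + 39.16 + (-17.64)|/2
= 190.52/2 = 95.26

95.26


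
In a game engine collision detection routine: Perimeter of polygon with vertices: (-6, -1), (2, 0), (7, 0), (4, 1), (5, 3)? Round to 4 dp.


Sides: (-6, -1)->(2, 0): sqrt(65) = 8.062258, (2, 0)->(7, 0): sqrt(25) = 5, (7, 0)->(4, 1): sqrt(10) = 3.162278, (4, 1)->(5, 3): sqrt(5) = 2.236068, (5, 3)->(-6, -1): sqrt(137) = 11.7047
Sum = 30.165304
Perimeter = 30.1653

30.1653


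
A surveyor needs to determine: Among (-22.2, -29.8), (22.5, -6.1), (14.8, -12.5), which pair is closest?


d(P0,P1) = 50.5943, d(P0,P2) = 40.8447, d(P1,P2) = 10.0125
Closest: P1 and P2

Closest pair: (22.5, -6.1) and (14.8, -12.5), distance = 10.0125


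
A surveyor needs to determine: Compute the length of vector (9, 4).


|u| = sqrt(9^2 + 4^2) = sqrt(97) = 9.8489

9.8489


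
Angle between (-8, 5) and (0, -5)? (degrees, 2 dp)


u.v = -25, |u| = sqrt(89) = 9.434, |v| = sqrt(25) = 5
cos(theta) = u.v/(|u||v|) = -25/sqrt(2225) = -0.529999
theta = acos(-0.529999) = 122.01 degrees

122.01 degrees


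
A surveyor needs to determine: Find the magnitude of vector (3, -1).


|u| = sqrt(3^2 + (-1)^2) = sqrt(10) = 3.1623

3.1623


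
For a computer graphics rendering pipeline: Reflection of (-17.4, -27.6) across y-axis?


Reflection over y-axis: (x,y) -> (-x,y)
(-17.4, -27.6) -> (17.4, -27.6)

(17.4, -27.6)


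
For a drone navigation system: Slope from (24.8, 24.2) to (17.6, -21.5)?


slope = (y2-y1)/(x2-x1) = ((-21.5)-24.2)/(17.6-24.8) = (-45.7)/(-7.2) = 6.3472

6.3472


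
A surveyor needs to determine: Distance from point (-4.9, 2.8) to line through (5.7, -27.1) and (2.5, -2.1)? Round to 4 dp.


|cross product| = 169.32
|line direction| = sqrt(635.24) = 25.204
Distance = 169.32/sqrt(635.24) = 6.718

6.718


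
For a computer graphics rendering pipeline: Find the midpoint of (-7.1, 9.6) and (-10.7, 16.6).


M = (((-7.1)+(-10.7))/2, (9.6+16.6)/2)
= (-8.9, 13.1)

(-8.9, 13.1)


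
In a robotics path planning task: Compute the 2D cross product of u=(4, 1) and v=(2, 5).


u x v = u_x*v_y - u_y*v_x = 4*5 - 1*2
= 20 - 2 = 18

18


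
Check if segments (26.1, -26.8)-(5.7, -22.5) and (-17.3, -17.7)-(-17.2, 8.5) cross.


Cross products: d1=-1137.99, d2=-603.08, d3=0.98, d4=-533.93
d1*d2 < 0 and d3*d4 < 0? no

No, they don't intersect


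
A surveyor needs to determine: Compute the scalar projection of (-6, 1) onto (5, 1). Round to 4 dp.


u.v = -29, |v| = sqrt(26) = 5.099
Scalar projection = u.v / |v| = -29 / sqrt(26) = -5.6874

-5.6874


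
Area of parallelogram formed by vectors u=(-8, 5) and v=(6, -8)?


|u x v| = |(-8)*(-8) - 5*6|
= |64 - 30| = 34

34


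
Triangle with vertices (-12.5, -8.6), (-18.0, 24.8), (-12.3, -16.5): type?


Side lengths squared: AB^2=1145.81, BC^2=1738.18, CA^2=62.45
Sorted: [62.45, 1145.81, 1738.18]
By sides: Scalene, By angles: Obtuse

Scalene, Obtuse


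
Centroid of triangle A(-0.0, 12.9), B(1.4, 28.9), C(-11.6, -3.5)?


Centroid = ((x_A+x_B+x_C)/3, (y_A+y_B+y_C)/3)
= ((0+1.4+(-11.6))/3, (12.9+28.9+(-3.5))/3)
= (-3.4, 12.7667)

(-3.4, 12.7667)


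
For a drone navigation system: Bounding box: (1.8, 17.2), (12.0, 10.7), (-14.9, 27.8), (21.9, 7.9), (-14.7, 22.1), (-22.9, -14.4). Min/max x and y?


x range: [-22.9, 21.9]
y range: [-14.4, 27.8]
Bounding box: (-22.9,-14.4) to (21.9,27.8)

(-22.9,-14.4) to (21.9,27.8)


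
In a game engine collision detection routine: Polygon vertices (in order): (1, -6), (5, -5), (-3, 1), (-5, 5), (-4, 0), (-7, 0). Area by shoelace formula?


Shoelace sum: (1*(-5) - 5*(-6)) + (5*1 - (-3)*(-5)) + ((-3)*5 - (-5)*1) + ((-5)*0 - (-4)*5) + ((-4)*0 - (-7)*0) + ((-7)*(-6) - 1*0)
= 67
Area = |67|/2 = 33.5

33.5


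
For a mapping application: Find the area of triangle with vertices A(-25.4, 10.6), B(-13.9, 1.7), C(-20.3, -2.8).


Area = |x_A(y_B-y_C) + x_B(y_C-y_A) + x_C(y_A-y_B)|/2
= |(-114.3) + 186.26 + (-180.67)|/2
= 108.71/2 = 54.355

54.355


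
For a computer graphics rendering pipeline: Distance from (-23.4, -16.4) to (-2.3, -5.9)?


dx=21.1, dy=10.5
d^2 = 21.1^2 + 10.5^2 = 555.46
d = sqrt(555.46) = 23.5682

23.5682


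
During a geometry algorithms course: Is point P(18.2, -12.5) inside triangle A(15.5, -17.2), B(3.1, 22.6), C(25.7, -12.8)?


Cross products: AB x AP = -165.74, BC x BP = -258.72, CA x CP = -36.06
All same sign? yes

Yes, inside


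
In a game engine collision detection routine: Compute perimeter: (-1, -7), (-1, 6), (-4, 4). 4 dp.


Sides: (-1, -7)->(-1, 6): sqrt(169) = 13, (-1, 6)->(-4, 4): sqrt(13) = 3.605551, (-4, 4)->(-1, -7): sqrt(130) = 11.401754
Sum = 28.007305
Perimeter = 28.0073

28.0073


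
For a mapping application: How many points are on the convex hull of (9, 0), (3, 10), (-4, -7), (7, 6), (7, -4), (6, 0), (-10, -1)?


Convex hull vertices (CCW): (-10, -1), (-4, -7), (7, -4), (9, 0), (7, 6), (3, 10)
Count = 6

6


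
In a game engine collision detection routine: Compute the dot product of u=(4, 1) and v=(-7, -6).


u . v = u_x*v_x + u_y*v_y = 4*(-7) + 1*(-6)
= (-28) + (-6) = -34

-34


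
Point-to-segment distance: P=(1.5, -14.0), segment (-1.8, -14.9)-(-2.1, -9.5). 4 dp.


Project P onto AB: t = 0.1323 (clamped to [0,1])
Closest point on segment: (-1.8397, -14.1855)
Distance: 3.3448

3.3448


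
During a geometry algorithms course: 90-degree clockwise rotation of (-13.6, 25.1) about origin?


90° CW: (x,y) -> (y, -x)
(-13.6,25.1) -> (25.1, 13.6)

(25.1, 13.6)


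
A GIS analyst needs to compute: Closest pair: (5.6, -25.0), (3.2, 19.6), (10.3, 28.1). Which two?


d(P0,P1) = 44.6645, d(P0,P2) = 53.3076, d(P1,P2) = 11.0752
Closest: P1 and P2

Closest pair: (3.2, 19.6) and (10.3, 28.1), distance = 11.0752


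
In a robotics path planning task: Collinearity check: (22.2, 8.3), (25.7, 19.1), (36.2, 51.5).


Cross product: (25.7-22.2)*(51.5-8.3) - (19.1-8.3)*(36.2-22.2)
= 0

Yes, collinear


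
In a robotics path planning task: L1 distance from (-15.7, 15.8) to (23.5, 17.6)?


|(-15.7)-23.5| + |15.8-17.6| = 39.2 + 1.8 = 41

41


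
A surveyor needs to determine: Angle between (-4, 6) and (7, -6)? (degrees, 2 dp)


u.v = -64, |u| = sqrt(52) = 7.2111, |v| = sqrt(85) = 9.2195
cos(theta) = u.v/(|u||v|) = -64/sqrt(4420) = -0.962651
theta = acos(-0.962651) = 164.29 degrees

164.29 degrees


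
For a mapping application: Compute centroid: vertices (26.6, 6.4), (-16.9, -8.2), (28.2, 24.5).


Centroid = ((x_A+x_B+x_C)/3, (y_A+y_B+y_C)/3)
= ((26.6+(-16.9)+28.2)/3, (6.4+(-8.2)+24.5)/3)
= (12.6333, 7.5667)

(12.6333, 7.5667)


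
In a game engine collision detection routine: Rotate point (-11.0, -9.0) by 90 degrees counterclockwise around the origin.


90° CCW: (x,y) -> (-y, x)
(-11,-9) -> (9, -11)

(9, -11)


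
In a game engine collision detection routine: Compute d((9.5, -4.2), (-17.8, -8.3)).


dx=-27.3, dy=-4.1
d^2 = (-27.3)^2 + (-4.1)^2 = 762.1
d = sqrt(762.1) = 27.6062

27.6062


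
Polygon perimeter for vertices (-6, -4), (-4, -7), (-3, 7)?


Sides: (-6, -4)->(-4, -7): sqrt(13) = 3.605551, (-4, -7)->(-3, 7): sqrt(197) = 14.035669, (-3, 7)->(-6, -4): sqrt(130) = 11.401754
Sum = 29.042974
Perimeter = 29.043

29.043


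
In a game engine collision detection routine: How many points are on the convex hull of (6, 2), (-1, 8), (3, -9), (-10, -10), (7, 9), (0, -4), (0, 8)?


Convex hull vertices (CCW): (-10, -10), (3, -9), (6, 2), (7, 9), (-1, 8)
Count = 5

5


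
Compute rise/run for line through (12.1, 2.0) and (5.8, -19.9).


slope = (y2-y1)/(x2-x1) = ((-19.9)-2)/(5.8-12.1) = (-21.9)/(-6.3) = 3.4762

3.4762


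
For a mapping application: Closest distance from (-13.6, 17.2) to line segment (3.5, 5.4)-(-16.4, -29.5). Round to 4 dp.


Project P onto AB: t = 0 (clamped to [0,1])
Closest point on segment: (3.5, 5.4)
Distance: 20.7762

20.7762


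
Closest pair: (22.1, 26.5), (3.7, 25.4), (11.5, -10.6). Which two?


d(P0,P1) = 18.4329, d(P0,P2) = 38.5846, d(P1,P2) = 36.8353
Closest: P0 and P1

Closest pair: (22.1, 26.5) and (3.7, 25.4), distance = 18.4329


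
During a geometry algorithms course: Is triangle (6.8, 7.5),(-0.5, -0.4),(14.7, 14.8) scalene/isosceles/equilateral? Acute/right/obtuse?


Side lengths squared: AB^2=115.7, BC^2=462.08, CA^2=115.7
Sorted: [115.7, 115.7, 462.08]
By sides: Isosceles, By angles: Obtuse

Isosceles, Obtuse


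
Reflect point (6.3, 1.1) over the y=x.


Reflection over y=x: (x,y) -> (y,x)
(6.3, 1.1) -> (1.1, 6.3)

(1.1, 6.3)


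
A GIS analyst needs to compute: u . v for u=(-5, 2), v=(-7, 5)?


u . v = u_x*v_x + u_y*v_y = (-5)*(-7) + 2*5
= 35 + 10 = 45

45


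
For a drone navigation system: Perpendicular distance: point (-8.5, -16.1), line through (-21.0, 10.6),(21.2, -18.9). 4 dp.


|cross product| = 757.99
|line direction| = sqrt(2651.09) = 51.4887
Distance = 757.99/sqrt(2651.09) = 14.7215

14.7215


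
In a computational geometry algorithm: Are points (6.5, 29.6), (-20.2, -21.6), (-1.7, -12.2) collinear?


Cross product: ((-20.2)-6.5)*((-12.2)-29.6) - ((-21.6)-29.6)*((-1.7)-6.5)
= 696.22

No, not collinear


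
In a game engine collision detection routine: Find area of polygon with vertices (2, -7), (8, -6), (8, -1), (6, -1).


Shoelace sum: (2*(-6) - 8*(-7)) + (8*(-1) - 8*(-6)) + (8*(-1) - 6*(-1)) + (6*(-7) - 2*(-1))
= 42
Area = |42|/2 = 21

21


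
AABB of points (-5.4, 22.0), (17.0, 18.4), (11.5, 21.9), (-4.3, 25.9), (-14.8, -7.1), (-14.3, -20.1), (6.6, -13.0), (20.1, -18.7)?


x range: [-14.8, 20.1]
y range: [-20.1, 25.9]
Bounding box: (-14.8,-20.1) to (20.1,25.9)

(-14.8,-20.1) to (20.1,25.9)


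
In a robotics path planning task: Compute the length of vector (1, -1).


|u| = sqrt(1^2 + (-1)^2) = sqrt(2) = 1.4142

1.4142


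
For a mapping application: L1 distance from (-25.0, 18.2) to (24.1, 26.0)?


|(-25)-24.1| + |18.2-26| = 49.1 + 7.8 = 56.9

56.9


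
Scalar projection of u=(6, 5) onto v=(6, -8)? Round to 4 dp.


u.v = -4, |v| = sqrt(100) = 10
Scalar projection = u.v / |v| = -4 / sqrt(100) = -0.4

-0.4


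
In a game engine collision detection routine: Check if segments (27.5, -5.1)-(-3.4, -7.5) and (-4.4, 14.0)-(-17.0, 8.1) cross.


Cross products: d1=428.87, d2=276.8, d3=-666.75, d4=-514.68
d1*d2 < 0 and d3*d4 < 0? no

No, they don't intersect


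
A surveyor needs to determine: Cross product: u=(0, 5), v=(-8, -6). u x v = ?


u x v = u_x*v_y - u_y*v_x = 0*(-6) - 5*(-8)
= 0 - (-40) = 40

40


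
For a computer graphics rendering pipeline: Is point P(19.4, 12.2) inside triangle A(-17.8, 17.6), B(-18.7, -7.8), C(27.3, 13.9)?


Cross products: AB x AP = 949.74, BC x BP = 93.23, CA x CP = 105.9
All same sign? yes

Yes, inside


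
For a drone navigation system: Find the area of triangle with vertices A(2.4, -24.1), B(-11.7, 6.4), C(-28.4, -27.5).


Area = |x_A(y_B-y_C) + x_B(y_C-y_A) + x_C(y_A-y_B)|/2
= |81.36 + 39.78 + 866.2|/2
= 987.34/2 = 493.67

493.67


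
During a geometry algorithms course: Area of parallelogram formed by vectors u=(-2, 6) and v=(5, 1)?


|u x v| = |(-2)*1 - 6*5|
= |(-2) - 30| = 32

32


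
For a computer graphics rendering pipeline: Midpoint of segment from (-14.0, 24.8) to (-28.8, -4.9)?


M = (((-14)+(-28.8))/2, (24.8+(-4.9))/2)
= (-21.4, 9.95)

(-21.4, 9.95)


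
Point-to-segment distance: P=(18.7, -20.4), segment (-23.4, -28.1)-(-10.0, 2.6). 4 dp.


Project P onto AB: t = 0.7135 (clamped to [0,1])
Closest point on segment: (-13.8397, -6.197)
Distance: 35.5044

35.5044


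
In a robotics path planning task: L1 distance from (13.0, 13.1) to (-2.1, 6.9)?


|13-(-2.1)| + |13.1-6.9| = 15.1 + 6.2 = 21.3

21.3


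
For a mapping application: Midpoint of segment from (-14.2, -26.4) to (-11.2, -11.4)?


M = (((-14.2)+(-11.2))/2, ((-26.4)+(-11.4))/2)
= (-12.7, -18.9)

(-12.7, -18.9)


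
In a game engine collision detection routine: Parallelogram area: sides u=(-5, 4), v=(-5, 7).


|u x v| = |(-5)*7 - 4*(-5)|
= |(-35) - (-20)| = 15

15


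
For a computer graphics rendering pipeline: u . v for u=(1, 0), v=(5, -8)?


u . v = u_x*v_x + u_y*v_y = 1*5 + 0*(-8)
= 5 + 0 = 5

5


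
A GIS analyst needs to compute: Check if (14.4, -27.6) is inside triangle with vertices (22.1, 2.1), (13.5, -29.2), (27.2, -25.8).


Cross products: AB x AP = 14.41, BC x BP = 18.86, CA x CP = 366.3
All same sign? yes

Yes, inside


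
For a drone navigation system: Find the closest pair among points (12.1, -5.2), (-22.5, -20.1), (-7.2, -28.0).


d(P0,P1) = 37.6719, d(P0,P2) = 29.8719, d(P1,P2) = 17.2192
Closest: P1 and P2

Closest pair: (-22.5, -20.1) and (-7.2, -28.0), distance = 17.2192


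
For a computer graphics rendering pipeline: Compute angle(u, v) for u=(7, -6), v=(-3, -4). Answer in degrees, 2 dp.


u.v = 3, |u| = sqrt(85) = 9.2195, |v| = sqrt(25) = 5
cos(theta) = u.v/(|u||v|) = 3/sqrt(2125) = 0.065079
theta = acos(0.065079) = 86.27 degrees

86.27 degrees


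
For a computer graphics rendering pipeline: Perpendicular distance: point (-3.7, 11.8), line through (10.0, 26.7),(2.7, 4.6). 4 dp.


|cross product| = 194
|line direction| = sqrt(541.7) = 23.2744
Distance = 194/sqrt(541.7) = 8.3353

8.3353


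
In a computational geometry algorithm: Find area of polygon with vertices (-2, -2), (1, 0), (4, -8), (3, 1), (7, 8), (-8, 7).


Shoelace sum: ((-2)*0 - 1*(-2)) + (1*(-8) - 4*0) + (4*1 - 3*(-8)) + (3*8 - 7*1) + (7*7 - (-8)*8) + ((-8)*(-2) - (-2)*7)
= 182
Area = |182|/2 = 91

91


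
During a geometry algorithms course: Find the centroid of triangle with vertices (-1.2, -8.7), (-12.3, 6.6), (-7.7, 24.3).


Centroid = ((x_A+x_B+x_C)/3, (y_A+y_B+y_C)/3)
= (((-1.2)+(-12.3)+(-7.7))/3, ((-8.7)+6.6+24.3)/3)
= (-7.0667, 7.4)

(-7.0667, 7.4)


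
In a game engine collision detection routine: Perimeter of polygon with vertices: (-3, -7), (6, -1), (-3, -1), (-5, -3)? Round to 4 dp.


Sides: (-3, -7)->(6, -1): sqrt(117) = 10.816654, (6, -1)->(-3, -1): sqrt(81) = 9, (-3, -1)->(-5, -3): sqrt(8) = 2.828427, (-5, -3)->(-3, -7): sqrt(20) = 4.472136
Sum = 27.117217
Perimeter = 27.1172

27.1172


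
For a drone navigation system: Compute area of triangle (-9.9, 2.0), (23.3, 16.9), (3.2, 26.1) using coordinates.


Area = |x_A(y_B-y_C) + x_B(y_C-y_A) + x_C(y_A-y_B)|/2
= |91.08 + 561.53 + (-47.68)|/2
= 604.93/2 = 302.465

302.465


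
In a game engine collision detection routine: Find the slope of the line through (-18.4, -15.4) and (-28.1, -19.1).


slope = (y2-y1)/(x2-x1) = ((-19.1)-(-15.4))/((-28.1)-(-18.4)) = (-3.7)/(-9.7) = 0.3814

0.3814


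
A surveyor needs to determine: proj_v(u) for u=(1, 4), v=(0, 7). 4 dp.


u.v = 28, |v| = sqrt(49) = 7
Scalar projection = u.v / |v| = 28 / sqrt(49) = 4

4


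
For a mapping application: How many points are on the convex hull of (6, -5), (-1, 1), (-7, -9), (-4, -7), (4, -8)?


Convex hull vertices (CCW): (-7, -9), (4, -8), (6, -5), (-1, 1)
Count = 4

4


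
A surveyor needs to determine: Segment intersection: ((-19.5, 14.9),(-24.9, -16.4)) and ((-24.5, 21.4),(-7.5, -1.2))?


Cross products: d1=2.5, d2=-651.64, d3=-191.6, d4=462.54
d1*d2 < 0 and d3*d4 < 0? yes

Yes, they intersect


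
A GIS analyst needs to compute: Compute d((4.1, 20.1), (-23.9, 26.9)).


dx=-28, dy=6.8
d^2 = (-28)^2 + 6.8^2 = 830.24
d = sqrt(830.24) = 28.8139

28.8139


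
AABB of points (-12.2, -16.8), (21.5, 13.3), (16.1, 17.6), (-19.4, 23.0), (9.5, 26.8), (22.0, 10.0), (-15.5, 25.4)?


x range: [-19.4, 22]
y range: [-16.8, 26.8]
Bounding box: (-19.4,-16.8) to (22,26.8)

(-19.4,-16.8) to (22,26.8)


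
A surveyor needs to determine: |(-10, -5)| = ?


|u| = sqrt((-10)^2 + (-5)^2) = sqrt(125) = 11.1803

11.1803


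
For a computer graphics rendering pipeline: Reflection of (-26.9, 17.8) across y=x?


Reflection over y=x: (x,y) -> (y,x)
(-26.9, 17.8) -> (17.8, -26.9)

(17.8, -26.9)


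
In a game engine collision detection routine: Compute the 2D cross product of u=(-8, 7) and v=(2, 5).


u x v = u_x*v_y - u_y*v_x = (-8)*5 - 7*2
= (-40) - 14 = -54

-54


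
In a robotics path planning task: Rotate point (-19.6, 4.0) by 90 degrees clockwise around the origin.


90° CW: (x,y) -> (y, -x)
(-19.6,4) -> (4, 19.6)

(4, 19.6)


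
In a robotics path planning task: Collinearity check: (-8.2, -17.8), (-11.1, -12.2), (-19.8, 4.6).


Cross product: ((-11.1)-(-8.2))*(4.6-(-17.8)) - ((-12.2)-(-17.8))*((-19.8)-(-8.2))
= 0

Yes, collinear


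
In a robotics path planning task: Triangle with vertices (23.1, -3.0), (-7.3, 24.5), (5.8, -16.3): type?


Side lengths squared: AB^2=1680.41, BC^2=1836.25, CA^2=476.18
Sorted: [476.18, 1680.41, 1836.25]
By sides: Scalene, By angles: Acute

Scalene, Acute


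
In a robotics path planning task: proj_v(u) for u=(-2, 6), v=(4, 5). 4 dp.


u.v = 22, |v| = sqrt(41) = 6.4031
Scalar projection = u.v / |v| = 22 / sqrt(41) = 3.4358

3.4358


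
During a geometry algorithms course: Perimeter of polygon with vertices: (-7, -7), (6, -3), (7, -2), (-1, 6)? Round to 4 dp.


Sides: (-7, -7)->(6, -3): sqrt(185) = 13.601471, (6, -3)->(7, -2): sqrt(2) = 1.414214, (7, -2)->(-1, 6): sqrt(128) = 11.313708, (-1, 6)->(-7, -7): sqrt(205) = 14.317821
Sum = 40.647214
Perimeter = 40.6472

40.6472


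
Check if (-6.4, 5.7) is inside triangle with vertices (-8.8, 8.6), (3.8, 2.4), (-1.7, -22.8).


Cross products: AB x AP = -21.66, BC x BP = -275.19, CA x CP = -54.77
All same sign? yes

Yes, inside


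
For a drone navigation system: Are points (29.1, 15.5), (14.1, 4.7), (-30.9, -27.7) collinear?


Cross product: (14.1-29.1)*((-27.7)-15.5) - (4.7-15.5)*((-30.9)-29.1)
= 0

Yes, collinear


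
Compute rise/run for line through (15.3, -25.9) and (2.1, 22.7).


slope = (y2-y1)/(x2-x1) = (22.7-(-25.9))/(2.1-15.3) = 48.6/(-13.2) = -3.6818

-3.6818


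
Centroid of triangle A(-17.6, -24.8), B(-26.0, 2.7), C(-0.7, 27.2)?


Centroid = ((x_A+x_B+x_C)/3, (y_A+y_B+y_C)/3)
= (((-17.6)+(-26)+(-0.7))/3, ((-24.8)+2.7+27.2)/3)
= (-14.7667, 1.7)

(-14.7667, 1.7)


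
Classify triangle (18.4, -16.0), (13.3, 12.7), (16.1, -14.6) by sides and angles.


Side lengths squared: AB^2=849.7, BC^2=753.13, CA^2=7.25
Sorted: [7.25, 753.13, 849.7]
By sides: Scalene, By angles: Obtuse

Scalene, Obtuse


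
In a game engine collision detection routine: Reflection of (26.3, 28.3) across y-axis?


Reflection over y-axis: (x,y) -> (-x,y)
(26.3, 28.3) -> (-26.3, 28.3)

(-26.3, 28.3)


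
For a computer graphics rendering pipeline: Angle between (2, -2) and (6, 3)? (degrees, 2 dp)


u.v = 6, |u| = sqrt(8) = 2.8284, |v| = sqrt(45) = 6.7082
cos(theta) = u.v/(|u||v|) = 6/sqrt(360) = 0.316228
theta = acos(0.316228) = 71.57 degrees

71.57 degrees


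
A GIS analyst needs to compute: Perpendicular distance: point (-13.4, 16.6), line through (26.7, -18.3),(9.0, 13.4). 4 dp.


|cross product| = 653.44
|line direction| = sqrt(1318.18) = 36.3067
Distance = 653.44/sqrt(1318.18) = 17.9978

17.9978


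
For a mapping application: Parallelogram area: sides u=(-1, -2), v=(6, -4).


|u x v| = |(-1)*(-4) - (-2)*6|
= |4 - (-12)| = 16

16


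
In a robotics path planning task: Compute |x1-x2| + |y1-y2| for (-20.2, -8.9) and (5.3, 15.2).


|(-20.2)-5.3| + |(-8.9)-15.2| = 25.5 + 24.1 = 49.6

49.6


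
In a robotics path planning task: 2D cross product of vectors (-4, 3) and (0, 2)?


u x v = u_x*v_y - u_y*v_x = (-4)*2 - 3*0
= (-8) - 0 = -8

-8


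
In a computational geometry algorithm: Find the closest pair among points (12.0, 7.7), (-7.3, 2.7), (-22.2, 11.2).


d(P0,P1) = 19.9372, d(P0,P2) = 34.3786, d(P1,P2) = 17.154
Closest: P1 and P2

Closest pair: (-7.3, 2.7) and (-22.2, 11.2), distance = 17.154


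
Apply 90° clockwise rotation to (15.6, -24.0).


90° CW: (x,y) -> (y, -x)
(15.6,-24) -> (-24, -15.6)

(-24, -15.6)


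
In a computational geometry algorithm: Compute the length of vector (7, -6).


|u| = sqrt(7^2 + (-6)^2) = sqrt(85) = 9.2195

9.2195


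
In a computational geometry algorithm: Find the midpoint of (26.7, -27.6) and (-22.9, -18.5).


M = ((26.7+(-22.9))/2, ((-27.6)+(-18.5))/2)
= (1.9, -23.05)

(1.9, -23.05)


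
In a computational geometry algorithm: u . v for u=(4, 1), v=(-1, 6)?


u . v = u_x*v_x + u_y*v_y = 4*(-1) + 1*6
= (-4) + 6 = 2

2


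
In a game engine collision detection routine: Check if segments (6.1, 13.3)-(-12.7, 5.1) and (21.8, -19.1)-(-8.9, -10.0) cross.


Cross products: d1=-851.81, d2=-428.99, d3=737.86, d4=315.04
d1*d2 < 0 and d3*d4 < 0? no

No, they don't intersect


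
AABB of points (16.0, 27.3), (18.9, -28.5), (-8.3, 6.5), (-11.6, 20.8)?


x range: [-11.6, 18.9]
y range: [-28.5, 27.3]
Bounding box: (-11.6,-28.5) to (18.9,27.3)

(-11.6,-28.5) to (18.9,27.3)


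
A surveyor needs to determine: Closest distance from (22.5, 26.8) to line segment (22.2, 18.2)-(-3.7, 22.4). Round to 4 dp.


Project P onto AB: t = 0.0412 (clamped to [0,1])
Closest point on segment: (21.1335, 18.373)
Distance: 8.5371

8.5371


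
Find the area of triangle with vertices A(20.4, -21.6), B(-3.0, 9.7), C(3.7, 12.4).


Area = |x_A(y_B-y_C) + x_B(y_C-y_A) + x_C(y_A-y_B)|/2
= |(-55.08) + (-102) + (-115.81)|/2
= 272.89/2 = 136.445

136.445


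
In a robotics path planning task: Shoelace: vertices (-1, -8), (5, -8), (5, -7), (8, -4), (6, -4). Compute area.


Shoelace sum: ((-1)*(-8) - 5*(-8)) + (5*(-7) - 5*(-8)) + (5*(-4) - 8*(-7)) + (8*(-4) - 6*(-4)) + (6*(-8) - (-1)*(-4))
= 29
Area = |29|/2 = 14.5

14.5


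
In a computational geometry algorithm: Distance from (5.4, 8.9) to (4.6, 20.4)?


dx=-0.8, dy=11.5
d^2 = (-0.8)^2 + 11.5^2 = 132.89
d = sqrt(132.89) = 11.5278

11.5278


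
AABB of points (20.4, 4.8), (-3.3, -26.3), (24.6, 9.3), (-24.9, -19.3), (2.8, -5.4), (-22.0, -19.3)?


x range: [-24.9, 24.6]
y range: [-26.3, 9.3]
Bounding box: (-24.9,-26.3) to (24.6,9.3)

(-24.9,-26.3) to (24.6,9.3)


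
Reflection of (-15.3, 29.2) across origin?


Reflection over origin: (x,y) -> (-x,-y)
(-15.3, 29.2) -> (15.3, -29.2)

(15.3, -29.2)


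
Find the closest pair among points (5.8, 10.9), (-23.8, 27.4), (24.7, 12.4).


d(P0,P1) = 33.8882, d(P0,P2) = 18.9594, d(P1,P2) = 50.7666
Closest: P0 and P2

Closest pair: (5.8, 10.9) and (24.7, 12.4), distance = 18.9594


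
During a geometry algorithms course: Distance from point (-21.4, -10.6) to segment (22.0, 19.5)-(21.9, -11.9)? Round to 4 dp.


Project P onto AB: t = 0.963 (clamped to [0,1])
Closest point on segment: (21.9037, -10.7379)
Distance: 43.3039

43.3039


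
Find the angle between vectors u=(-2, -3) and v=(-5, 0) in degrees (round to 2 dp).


u.v = 10, |u| = sqrt(13) = 3.6056, |v| = sqrt(25) = 5
cos(theta) = u.v/(|u||v|) = 10/sqrt(325) = 0.5547
theta = acos(0.5547) = 56.31 degrees

56.31 degrees


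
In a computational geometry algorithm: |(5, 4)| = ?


|u| = sqrt(5^2 + 4^2) = sqrt(41) = 6.4031

6.4031


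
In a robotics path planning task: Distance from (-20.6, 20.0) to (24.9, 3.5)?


dx=45.5, dy=-16.5
d^2 = 45.5^2 + (-16.5)^2 = 2342.5
d = sqrt(2342.5) = 48.3994

48.3994


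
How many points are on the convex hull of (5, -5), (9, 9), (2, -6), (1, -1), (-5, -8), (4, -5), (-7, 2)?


Convex hull vertices (CCW): (-7, 2), (-5, -8), (2, -6), (5, -5), (9, 9)
Count = 5

5


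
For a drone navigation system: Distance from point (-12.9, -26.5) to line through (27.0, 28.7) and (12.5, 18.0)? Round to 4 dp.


|cross product| = 373.47
|line direction| = sqrt(324.74) = 18.0205
Distance = 373.47/sqrt(324.74) = 20.7247

20.7247


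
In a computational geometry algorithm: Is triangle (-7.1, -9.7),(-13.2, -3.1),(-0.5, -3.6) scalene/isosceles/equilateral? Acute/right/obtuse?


Side lengths squared: AB^2=80.77, BC^2=161.54, CA^2=80.77
Sorted: [80.77, 80.77, 161.54]
By sides: Isosceles, By angles: Right

Isosceles, Right


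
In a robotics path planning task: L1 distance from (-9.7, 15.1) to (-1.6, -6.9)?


|(-9.7)-(-1.6)| + |15.1-(-6.9)| = 8.1 + 22 = 30.1

30.1


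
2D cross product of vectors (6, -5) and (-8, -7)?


u x v = u_x*v_y - u_y*v_x = 6*(-7) - (-5)*(-8)
= (-42) - 40 = -82

-82


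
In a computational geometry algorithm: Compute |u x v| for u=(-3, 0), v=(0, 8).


|u x v| = |(-3)*8 - 0*0|
= |(-24) - 0| = 24

24


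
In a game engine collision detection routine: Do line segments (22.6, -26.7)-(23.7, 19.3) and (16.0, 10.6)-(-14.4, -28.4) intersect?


Cross products: d1=1391.32, d2=35.82, d3=344.63, d4=1700.13
d1*d2 < 0 and d3*d4 < 0? no

No, they don't intersect


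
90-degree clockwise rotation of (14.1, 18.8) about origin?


90° CW: (x,y) -> (y, -x)
(14.1,18.8) -> (18.8, -14.1)

(18.8, -14.1)


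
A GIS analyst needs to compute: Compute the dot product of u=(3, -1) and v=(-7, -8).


u . v = u_x*v_x + u_y*v_y = 3*(-7) + (-1)*(-8)
= (-21) + 8 = -13

-13


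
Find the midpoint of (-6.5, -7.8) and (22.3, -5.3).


M = (((-6.5)+22.3)/2, ((-7.8)+(-5.3))/2)
= (7.9, -6.55)

(7.9, -6.55)


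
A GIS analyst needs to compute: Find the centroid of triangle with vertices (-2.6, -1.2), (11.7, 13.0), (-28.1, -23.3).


Centroid = ((x_A+x_B+x_C)/3, (y_A+y_B+y_C)/3)
= (((-2.6)+11.7+(-28.1))/3, ((-1.2)+13+(-23.3))/3)
= (-6.3333, -3.8333)

(-6.3333, -3.8333)


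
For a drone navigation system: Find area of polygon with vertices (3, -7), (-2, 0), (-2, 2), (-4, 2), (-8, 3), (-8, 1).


Shoelace sum: (3*0 - (-2)*(-7)) + ((-2)*2 - (-2)*0) + ((-2)*2 - (-4)*2) + ((-4)*3 - (-8)*2) + ((-8)*1 - (-8)*3) + ((-8)*(-7) - 3*1)
= 59
Area = |59|/2 = 29.5

29.5


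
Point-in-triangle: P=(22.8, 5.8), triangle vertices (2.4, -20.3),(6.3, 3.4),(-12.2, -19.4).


Cross products: AB x AP = -381.69, BC x BP = 331.8, CA x CP = 399.42
All same sign? no

No, outside


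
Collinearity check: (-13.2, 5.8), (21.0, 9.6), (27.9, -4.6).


Cross product: (21-(-13.2))*((-4.6)-5.8) - (9.6-5.8)*(27.9-(-13.2))
= -511.86

No, not collinear


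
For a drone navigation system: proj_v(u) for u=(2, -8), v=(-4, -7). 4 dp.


u.v = 48, |v| = sqrt(65) = 8.0623
Scalar projection = u.v / |v| = 48 / sqrt(65) = 5.9537

5.9537


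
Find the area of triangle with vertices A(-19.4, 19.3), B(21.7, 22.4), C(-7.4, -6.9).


Area = |x_A(y_B-y_C) + x_B(y_C-y_A) + x_C(y_A-y_B)|/2
= |(-568.42) + (-568.54) + 22.94|/2
= 1114.02/2 = 557.01

557.01


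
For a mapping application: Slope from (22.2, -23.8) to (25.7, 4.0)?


slope = (y2-y1)/(x2-x1) = (4-(-23.8))/(25.7-22.2) = 27.8/3.5 = 7.9429

7.9429


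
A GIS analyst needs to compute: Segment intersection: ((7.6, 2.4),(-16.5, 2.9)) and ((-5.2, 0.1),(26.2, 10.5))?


Cross products: d1=-60.9, d2=205.44, d3=61.83, d4=-204.51
d1*d2 < 0 and d3*d4 < 0? yes

Yes, they intersect


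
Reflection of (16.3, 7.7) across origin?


Reflection over origin: (x,y) -> (-x,-y)
(16.3, 7.7) -> (-16.3, -7.7)

(-16.3, -7.7)


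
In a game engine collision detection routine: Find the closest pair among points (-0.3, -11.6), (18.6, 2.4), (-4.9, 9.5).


d(P0,P1) = 23.5204, d(P0,P2) = 21.5956, d(P1,P2) = 24.5491
Closest: P0 and P2

Closest pair: (-0.3, -11.6) and (-4.9, 9.5), distance = 21.5956


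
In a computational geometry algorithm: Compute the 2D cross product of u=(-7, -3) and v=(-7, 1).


u x v = u_x*v_y - u_y*v_x = (-7)*1 - (-3)*(-7)
= (-7) - 21 = -28

-28


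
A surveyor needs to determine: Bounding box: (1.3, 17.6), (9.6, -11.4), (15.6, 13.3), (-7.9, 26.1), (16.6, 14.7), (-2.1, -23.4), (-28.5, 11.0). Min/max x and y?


x range: [-28.5, 16.6]
y range: [-23.4, 26.1]
Bounding box: (-28.5,-23.4) to (16.6,26.1)

(-28.5,-23.4) to (16.6,26.1)


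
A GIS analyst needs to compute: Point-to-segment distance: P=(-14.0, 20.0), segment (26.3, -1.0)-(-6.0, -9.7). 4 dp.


Project P onto AB: t = 1 (clamped to [0,1])
Closest point on segment: (-6, -9.7)
Distance: 30.7586

30.7586


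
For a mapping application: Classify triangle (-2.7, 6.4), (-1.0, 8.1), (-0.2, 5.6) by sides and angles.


Side lengths squared: AB^2=5.78, BC^2=6.89, CA^2=6.89
Sorted: [5.78, 6.89, 6.89]
By sides: Isosceles, By angles: Acute

Isosceles, Acute


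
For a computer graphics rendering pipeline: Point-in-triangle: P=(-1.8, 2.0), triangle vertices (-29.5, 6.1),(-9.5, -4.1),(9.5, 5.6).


Cross products: AB x AP = 200.54, BC x BP = 41.21, CA x CP = 146.05
All same sign? yes

Yes, inside


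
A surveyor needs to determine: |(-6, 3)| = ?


|u| = sqrt((-6)^2 + 3^2) = sqrt(45) = 6.7082

6.7082


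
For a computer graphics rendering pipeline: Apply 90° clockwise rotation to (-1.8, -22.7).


90° CW: (x,y) -> (y, -x)
(-1.8,-22.7) -> (-22.7, 1.8)

(-22.7, 1.8)


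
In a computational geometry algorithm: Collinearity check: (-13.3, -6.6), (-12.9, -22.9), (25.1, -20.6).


Cross product: ((-12.9)-(-13.3))*((-20.6)-(-6.6)) - ((-22.9)-(-6.6))*(25.1-(-13.3))
= 620.32

No, not collinear


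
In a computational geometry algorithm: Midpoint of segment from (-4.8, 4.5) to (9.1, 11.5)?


M = (((-4.8)+9.1)/2, (4.5+11.5)/2)
= (2.15, 8)

(2.15, 8)


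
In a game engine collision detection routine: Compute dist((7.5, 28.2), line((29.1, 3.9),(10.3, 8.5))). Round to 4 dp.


|cross product| = 357.48
|line direction| = sqrt(374.6) = 19.3546
Distance = 357.48/sqrt(374.6) = 18.47

18.47


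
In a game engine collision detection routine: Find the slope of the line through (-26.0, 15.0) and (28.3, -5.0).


slope = (y2-y1)/(x2-x1) = ((-5)-15)/(28.3-(-26)) = (-20)/54.3 = -0.3683

-0.3683


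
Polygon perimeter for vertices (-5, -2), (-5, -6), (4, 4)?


Sides: (-5, -2)->(-5, -6): sqrt(16) = 4, (-5, -6)->(4, 4): sqrt(181) = 13.453624, (4, 4)->(-5, -2): sqrt(117) = 10.816654
Sum = 28.270278
Perimeter = 28.2703

28.2703


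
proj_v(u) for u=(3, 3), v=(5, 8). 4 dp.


u.v = 39, |v| = sqrt(89) = 9.434
Scalar projection = u.v / |v| = 39 / sqrt(89) = 4.134

4.134


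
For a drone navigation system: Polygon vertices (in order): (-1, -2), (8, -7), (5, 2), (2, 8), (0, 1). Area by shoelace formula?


Shoelace sum: ((-1)*(-7) - 8*(-2)) + (8*2 - 5*(-7)) + (5*8 - 2*2) + (2*1 - 0*8) + (0*(-2) - (-1)*1)
= 113
Area = |113|/2 = 56.5

56.5


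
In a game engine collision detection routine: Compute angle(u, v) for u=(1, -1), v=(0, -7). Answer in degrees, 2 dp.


u.v = 7, |u| = sqrt(2) = 1.4142, |v| = sqrt(49) = 7
cos(theta) = u.v/(|u||v|) = 7/sqrt(98) = 0.707107
theta = acos(0.707107) = 45 degrees

45 degrees


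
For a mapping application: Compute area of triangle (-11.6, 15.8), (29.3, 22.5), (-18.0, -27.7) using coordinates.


Area = |x_A(y_B-y_C) + x_B(y_C-y_A) + x_C(y_A-y_B)|/2
= |(-582.32) + (-1274.55) + 120.6|/2
= 1736.27/2 = 868.135

868.135


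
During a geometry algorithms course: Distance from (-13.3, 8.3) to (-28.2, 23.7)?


dx=-14.9, dy=15.4
d^2 = (-14.9)^2 + 15.4^2 = 459.17
d = sqrt(459.17) = 21.4283

21.4283


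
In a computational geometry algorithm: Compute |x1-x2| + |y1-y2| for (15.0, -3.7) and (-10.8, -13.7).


|15-(-10.8)| + |(-3.7)-(-13.7)| = 25.8 + 10 = 35.8

35.8


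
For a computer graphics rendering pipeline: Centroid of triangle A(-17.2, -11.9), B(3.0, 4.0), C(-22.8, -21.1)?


Centroid = ((x_A+x_B+x_C)/3, (y_A+y_B+y_C)/3)
= (((-17.2)+3+(-22.8))/3, ((-11.9)+4+(-21.1))/3)
= (-12.3333, -9.6667)

(-12.3333, -9.6667)


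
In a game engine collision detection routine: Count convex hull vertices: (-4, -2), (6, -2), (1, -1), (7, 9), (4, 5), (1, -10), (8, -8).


Convex hull vertices (CCW): (-4, -2), (1, -10), (8, -8), (7, 9)
Count = 4

4


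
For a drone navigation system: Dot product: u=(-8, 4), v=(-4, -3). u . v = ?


u . v = u_x*v_x + u_y*v_y = (-8)*(-4) + 4*(-3)
= 32 + (-12) = 20

20


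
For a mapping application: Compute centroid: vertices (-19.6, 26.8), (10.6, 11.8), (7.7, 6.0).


Centroid = ((x_A+x_B+x_C)/3, (y_A+y_B+y_C)/3)
= (((-19.6)+10.6+7.7)/3, (26.8+11.8+6)/3)
= (-0.4333, 14.8667)

(-0.4333, 14.8667)


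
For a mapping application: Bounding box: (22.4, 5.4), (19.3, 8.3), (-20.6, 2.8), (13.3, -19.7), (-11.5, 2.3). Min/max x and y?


x range: [-20.6, 22.4]
y range: [-19.7, 8.3]
Bounding box: (-20.6,-19.7) to (22.4,8.3)

(-20.6,-19.7) to (22.4,8.3)


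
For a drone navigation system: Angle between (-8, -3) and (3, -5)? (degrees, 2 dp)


u.v = -9, |u| = sqrt(73) = 8.544, |v| = sqrt(34) = 5.831
cos(theta) = u.v/(|u||v|) = -9/sqrt(2482) = -0.180652
theta = acos(-0.180652) = 100.41 degrees

100.41 degrees


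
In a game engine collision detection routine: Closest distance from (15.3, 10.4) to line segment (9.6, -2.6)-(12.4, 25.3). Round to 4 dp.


Project P onto AB: t = 0.4816 (clamped to [0,1])
Closest point on segment: (10.9485, 10.8367)
Distance: 4.3734

4.3734


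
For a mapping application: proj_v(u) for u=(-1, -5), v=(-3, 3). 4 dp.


u.v = -12, |v| = sqrt(18) = 4.2426
Scalar projection = u.v / |v| = -12 / sqrt(18) = -2.8284

-2.8284


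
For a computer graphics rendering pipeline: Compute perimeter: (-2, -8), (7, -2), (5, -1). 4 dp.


Sides: (-2, -8)->(7, -2): sqrt(117) = 10.816654, (7, -2)->(5, -1): sqrt(5) = 2.236068, (5, -1)->(-2, -8): sqrt(98) = 9.899495
Sum = 22.952217
Perimeter = 22.9522

22.9522


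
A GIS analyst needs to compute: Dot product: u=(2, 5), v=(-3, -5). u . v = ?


u . v = u_x*v_x + u_y*v_y = 2*(-3) + 5*(-5)
= (-6) + (-25) = -31

-31


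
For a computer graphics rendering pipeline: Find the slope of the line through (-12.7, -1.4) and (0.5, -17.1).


slope = (y2-y1)/(x2-x1) = ((-17.1)-(-1.4))/(0.5-(-12.7)) = (-15.7)/13.2 = -1.1894

-1.1894


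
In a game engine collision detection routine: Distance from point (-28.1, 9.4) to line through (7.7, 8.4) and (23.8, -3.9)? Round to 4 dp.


|cross product| = 424.24
|line direction| = sqrt(410.5) = 20.2608
Distance = 424.24/sqrt(410.5) = 20.939

20.939


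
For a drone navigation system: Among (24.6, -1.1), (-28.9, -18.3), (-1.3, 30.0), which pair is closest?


d(P0,P1) = 56.1969, d(P0,P2) = 40.4725, d(P1,P2) = 55.6296
Closest: P0 and P2

Closest pair: (24.6, -1.1) and (-1.3, 30.0), distance = 40.4725


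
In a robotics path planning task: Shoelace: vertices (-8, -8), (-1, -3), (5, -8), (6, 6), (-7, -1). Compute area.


Shoelace sum: ((-8)*(-3) - (-1)*(-8)) + ((-1)*(-8) - 5*(-3)) + (5*6 - 6*(-8)) + (6*(-1) - (-7)*6) + ((-7)*(-8) - (-8)*(-1))
= 201
Area = |201|/2 = 100.5

100.5


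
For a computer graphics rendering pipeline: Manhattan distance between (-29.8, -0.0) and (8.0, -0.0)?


|(-29.8)-8| + |0-0| = 37.8 + 0 = 37.8

37.8


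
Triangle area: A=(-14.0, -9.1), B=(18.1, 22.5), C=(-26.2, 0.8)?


Area = |x_A(y_B-y_C) + x_B(y_C-y_A) + x_C(y_A-y_B)|/2
= |(-303.8) + 179.19 + 827.92|/2
= 703.31/2 = 351.655

351.655
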